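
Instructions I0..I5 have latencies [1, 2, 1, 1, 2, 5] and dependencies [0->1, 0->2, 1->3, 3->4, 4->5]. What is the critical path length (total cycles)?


Compute longest path through dependency graph: dist(Ik) = max over predecessors of dist + latency(Ik).
dist(I0) = latency 1 = 1
dist(I1) = dist(I0) + 2 = 1 + 2 = 3
dist(I2) = dist(I0) + 1 = 1 + 1 = 2
dist(I3) = dist(I1) + 1 = 3 + 1 = 4
dist(I4) = dist(I3) + 2 = 4 + 2 = 6
dist(I5) = dist(I4) + 5 = 6 + 5 = 11
Critical path = max dist = 11

11


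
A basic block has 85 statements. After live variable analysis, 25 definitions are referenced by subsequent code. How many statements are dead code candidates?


Dead code = total statements - live definitions
= 85 - 25 = 60

60


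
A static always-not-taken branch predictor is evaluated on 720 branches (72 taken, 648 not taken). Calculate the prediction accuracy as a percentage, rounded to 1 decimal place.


Predictor: always-not-taken
Correct predictions = 648
Accuracy = 648 / 720 * 100 = 90.0%

90.0


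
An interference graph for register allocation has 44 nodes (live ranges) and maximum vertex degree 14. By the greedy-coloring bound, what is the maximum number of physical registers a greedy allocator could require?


Greedy coloring never needs more than (max_degree + 1) colors: when coloring a vertex, at most max_degree neighbors are already colored.
Upper bound = 14 + 1 = 15

15


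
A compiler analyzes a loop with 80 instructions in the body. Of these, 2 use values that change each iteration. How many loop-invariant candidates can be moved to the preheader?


Invariant candidates = total - loop-dependent
= 80 - 2 = 78

78


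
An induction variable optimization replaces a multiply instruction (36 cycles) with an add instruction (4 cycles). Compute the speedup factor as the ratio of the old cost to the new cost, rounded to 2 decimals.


Ratio = mult_cost / add_cost = 36 / 4 = 9.0

9.0


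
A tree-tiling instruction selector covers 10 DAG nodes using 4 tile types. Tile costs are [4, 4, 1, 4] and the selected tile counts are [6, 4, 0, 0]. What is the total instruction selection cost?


Total cost = sum(count_i * cost_i)
= 6*4 + 4*4 + 0*1 + 0*4
= 40

40


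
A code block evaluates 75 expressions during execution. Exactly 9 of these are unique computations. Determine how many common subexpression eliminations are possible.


CSE count = total expressions - unique expressions
= 75 - 9 = 66

66


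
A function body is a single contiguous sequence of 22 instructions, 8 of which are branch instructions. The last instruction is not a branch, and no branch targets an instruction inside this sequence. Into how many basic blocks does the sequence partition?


With no in-sequence branch targets, the leaders are the first instruction plus the instruction after each branch.
Number of basic blocks = branches + 1
= 8 + 1 = 9

9


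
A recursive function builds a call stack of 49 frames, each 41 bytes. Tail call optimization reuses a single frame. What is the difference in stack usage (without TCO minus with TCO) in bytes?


Without TCO: 49 * 41 = 2009 bytes
With TCO: reuse 1 frame = 41 bytes
Savings = 2009 - 41 = 1968

1968


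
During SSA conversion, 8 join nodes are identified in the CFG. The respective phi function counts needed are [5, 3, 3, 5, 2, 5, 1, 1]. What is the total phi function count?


Total phi functions = sum of phi functions at each join node
= 5 + 3 + 3 + 5 + 2 + 5 + 1 + 1 = 25

25


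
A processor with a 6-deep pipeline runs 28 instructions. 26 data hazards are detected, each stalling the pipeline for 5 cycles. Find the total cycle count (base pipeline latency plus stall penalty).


Base cycles = 6 + 28 - 1 = 33
Total stalls = 26 * 5 = 130
Total = 33 + 130 = 163

163


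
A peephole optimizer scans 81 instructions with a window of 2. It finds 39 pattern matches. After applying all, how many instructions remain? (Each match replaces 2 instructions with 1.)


Each match removes 1 instructions.
Total removed = 39 * 1 = 39
Remaining = 81 - 39 = 42

42


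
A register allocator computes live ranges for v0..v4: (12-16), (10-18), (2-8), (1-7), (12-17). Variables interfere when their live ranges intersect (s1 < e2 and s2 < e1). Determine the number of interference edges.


Check all pairs for overlapping intervals.
Two intervals (s1,e1) and (s2,e2) overlap if s1 < e2 and s2 < e1.
v0 (12-16) vs v1..v4: overlaps v1, v4 -> 2
v1 (10-18) vs v2..v4: overlaps v4 -> 1
v2 (2-8) vs v3..v4: overlaps v3 -> 1
v3 (1-7) vs v4: overlaps none -> 0
Total overlapping pairs = 2 + 1 + 1 + 0 = 4

4


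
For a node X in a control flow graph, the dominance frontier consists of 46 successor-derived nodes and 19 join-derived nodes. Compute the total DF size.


DF(X) = direct successor contributions + join point contributions
= 46 + 19 = 65

65


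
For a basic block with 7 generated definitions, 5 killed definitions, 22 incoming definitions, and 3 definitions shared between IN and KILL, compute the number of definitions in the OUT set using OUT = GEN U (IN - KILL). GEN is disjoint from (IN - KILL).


IN - KILL: 22 - 3 = 19 surviving definitions
OUT = GEN + surviving = 7 + 19 = 26

26


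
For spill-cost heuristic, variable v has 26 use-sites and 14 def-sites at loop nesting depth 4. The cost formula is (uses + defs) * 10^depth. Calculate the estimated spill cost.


uses + defs = 26 + 14 = 40
10^4 = 10000
Spill cost = 40 * 10000 = 400000

400000


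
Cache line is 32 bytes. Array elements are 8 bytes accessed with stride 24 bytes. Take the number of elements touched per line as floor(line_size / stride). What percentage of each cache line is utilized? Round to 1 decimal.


Elements per cache line = floor(32 / 24) = 1
Bytes used = 1 * 8 = 8
Utilization = 8 / 32 * 100 = 25.0%

25.0


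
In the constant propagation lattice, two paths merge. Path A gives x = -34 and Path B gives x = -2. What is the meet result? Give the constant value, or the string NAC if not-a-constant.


Meet operation: if both paths give the same constant, result is that constant; if they differ, result is NAC (not-a-constant).
Path A: -34, Path B: -2 -> differ
Result: not-a-constant -> NAC

NAC


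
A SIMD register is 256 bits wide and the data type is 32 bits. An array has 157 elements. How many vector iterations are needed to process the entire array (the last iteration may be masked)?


Width = 256 / 32 = 8 elements per vector op
Iterations = ceil(157 / 8) = 20

20


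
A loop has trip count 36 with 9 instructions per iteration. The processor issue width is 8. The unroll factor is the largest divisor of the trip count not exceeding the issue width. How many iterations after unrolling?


Largest divisor of 36 <= 8 is 6
New iterations = 36 / 6 = 6

6


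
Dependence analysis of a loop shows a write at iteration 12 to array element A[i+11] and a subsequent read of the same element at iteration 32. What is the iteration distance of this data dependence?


Distance = read iteration - write iteration
= 32 - 12 = 20

20


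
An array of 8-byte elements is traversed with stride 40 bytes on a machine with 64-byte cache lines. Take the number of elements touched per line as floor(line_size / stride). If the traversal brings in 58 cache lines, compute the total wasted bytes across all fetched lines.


Elements per line = floor(64 / 40) = 1
Bytes used per line = 1 * 8 = 8
Wasted per line = 64 - 8 = 56
Total wasted = 56 * 58 = 3248

3248


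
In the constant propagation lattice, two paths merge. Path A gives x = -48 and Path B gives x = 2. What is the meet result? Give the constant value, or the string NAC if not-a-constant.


Meet operation: if both paths give the same constant, result is that constant; if they differ, result is NAC (not-a-constant).
Path A: -48, Path B: 2 -> differ
Result: not-a-constant -> NAC

NAC


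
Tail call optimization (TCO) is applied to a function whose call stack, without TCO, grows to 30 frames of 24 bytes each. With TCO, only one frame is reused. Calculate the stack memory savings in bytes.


Without TCO: 30 * 24 = 720 bytes
With TCO: reuse 1 frame = 24 bytes
Savings = 720 - 24 = 696

696


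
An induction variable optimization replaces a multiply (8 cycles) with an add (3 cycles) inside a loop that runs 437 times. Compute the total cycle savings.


Per-iteration saving = 8 - 3 = 5
Total saved = 437 * 5 = 2185

2185


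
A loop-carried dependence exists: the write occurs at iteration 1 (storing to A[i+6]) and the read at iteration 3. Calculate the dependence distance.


Distance = read iteration - write iteration
= 3 - 1 = 2

2


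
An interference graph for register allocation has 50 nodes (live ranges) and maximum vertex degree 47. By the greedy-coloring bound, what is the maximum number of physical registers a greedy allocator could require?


Greedy coloring never needs more than (max_degree + 1) colors: when coloring a vertex, at most max_degree neighbors are already colored.
Upper bound = 47 + 1 = 48

48


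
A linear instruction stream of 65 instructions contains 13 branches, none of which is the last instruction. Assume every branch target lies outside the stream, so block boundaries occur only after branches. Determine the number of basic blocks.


With no in-sequence branch targets, the leaders are the first instruction plus the instruction after each branch.
Number of basic blocks = branches + 1
= 13 + 1 = 14

14


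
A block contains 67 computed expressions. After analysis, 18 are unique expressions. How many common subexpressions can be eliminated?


CSE count = total expressions - unique expressions
= 67 - 18 = 49

49


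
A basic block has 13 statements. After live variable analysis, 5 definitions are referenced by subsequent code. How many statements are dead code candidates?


Dead code = total statements - live definitions
= 13 - 5 = 8

8


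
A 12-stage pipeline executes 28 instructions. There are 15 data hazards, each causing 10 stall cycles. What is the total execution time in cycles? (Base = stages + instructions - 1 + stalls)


Base cycles = 12 + 28 - 1 = 39
Total stalls = 15 * 10 = 150
Total = 39 + 150 = 189

189


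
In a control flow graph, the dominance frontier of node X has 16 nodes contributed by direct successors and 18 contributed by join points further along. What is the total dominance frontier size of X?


DF(X) = direct successor contributions + join point contributions
= 16 + 18 = 34

34


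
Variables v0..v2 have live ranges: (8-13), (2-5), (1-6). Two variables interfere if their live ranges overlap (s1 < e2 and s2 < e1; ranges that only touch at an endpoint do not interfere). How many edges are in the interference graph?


Check all pairs for overlapping intervals.
Two intervals (s1,e1) and (s2,e2) overlap if s1 < e2 and s2 < e1.
v0 (8-13) vs v1..v2: overlaps none -> 0
v1 (2-5) vs v2: overlaps v2 -> 1
Total overlapping pairs = 0 + 1 = 1

1


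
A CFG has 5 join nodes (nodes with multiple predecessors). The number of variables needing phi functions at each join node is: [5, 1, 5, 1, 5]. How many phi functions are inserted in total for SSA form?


Total phi functions = sum of phi functions at each join node
= 5 + 1 + 5 + 1 + 5 = 17

17


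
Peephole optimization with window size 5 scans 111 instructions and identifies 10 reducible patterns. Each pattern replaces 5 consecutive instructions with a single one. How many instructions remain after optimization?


Each match removes 4 instructions.
Total removed = 10 * 4 = 40
Remaining = 111 - 40 = 71

71


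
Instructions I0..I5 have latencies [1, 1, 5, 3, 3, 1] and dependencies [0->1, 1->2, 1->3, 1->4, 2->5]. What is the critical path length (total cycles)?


Compute longest path through dependency graph: dist(Ik) = max over predecessors of dist + latency(Ik).
dist(I0) = latency 1 = 1
dist(I1) = dist(I0) + 1 = 1 + 1 = 2
dist(I2) = dist(I1) + 5 = 2 + 5 = 7
dist(I3) = dist(I1) + 3 = 2 + 3 = 5
dist(I4) = dist(I1) + 3 = 2 + 3 = 5
dist(I5) = dist(I2) + 1 = 7 + 1 = 8
Critical path = max dist = 8

8


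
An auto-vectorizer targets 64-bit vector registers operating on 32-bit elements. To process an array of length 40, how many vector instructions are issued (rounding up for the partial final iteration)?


Width = 64 / 32 = 2 elements per vector op
Iterations = ceil(40 / 2) = 20

20


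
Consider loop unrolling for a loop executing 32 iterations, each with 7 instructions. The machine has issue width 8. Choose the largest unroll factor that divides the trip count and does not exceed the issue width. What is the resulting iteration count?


Largest divisor of 32 <= 8 is 8
New iterations = 32 / 8 = 4

4


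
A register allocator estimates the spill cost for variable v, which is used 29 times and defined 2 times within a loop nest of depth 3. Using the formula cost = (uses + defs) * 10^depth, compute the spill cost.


uses + defs = 29 + 2 = 31
10^3 = 1000
Spill cost = 31 * 1000 = 31000

31000


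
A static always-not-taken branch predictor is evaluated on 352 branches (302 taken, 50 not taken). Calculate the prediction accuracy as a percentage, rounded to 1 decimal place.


Predictor: always-not-taken
Correct predictions = 50
Accuracy = 50 / 352 * 100 = 14.2%

14.2


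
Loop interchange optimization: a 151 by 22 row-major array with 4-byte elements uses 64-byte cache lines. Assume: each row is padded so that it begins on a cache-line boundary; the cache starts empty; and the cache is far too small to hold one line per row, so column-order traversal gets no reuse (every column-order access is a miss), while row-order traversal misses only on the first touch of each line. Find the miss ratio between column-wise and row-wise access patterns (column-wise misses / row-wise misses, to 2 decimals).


Each row occupies 22 * 4 = 88 bytes and starts on a line boundary, so it spans ceil(88 / 64) = 2 cache lines.
Row-major traversal misses (one per line touched): 151 * ceil(22 * 4 / 64) = 302
Column-major traversal misses (no reuse, every access misses): 151 * 22 = 3322
Ratio = 3322 / 302 = 11.0

11.0


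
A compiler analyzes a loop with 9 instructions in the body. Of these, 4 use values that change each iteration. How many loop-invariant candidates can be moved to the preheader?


Invariant candidates = total - loop-dependent
= 9 - 4 = 5

5


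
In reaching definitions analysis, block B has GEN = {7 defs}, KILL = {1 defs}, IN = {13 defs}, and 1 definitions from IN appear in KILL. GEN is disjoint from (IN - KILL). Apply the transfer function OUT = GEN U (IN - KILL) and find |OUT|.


IN - KILL: 13 - 1 = 12 surviving definitions
OUT = GEN + surviving = 7 + 12 = 19

19


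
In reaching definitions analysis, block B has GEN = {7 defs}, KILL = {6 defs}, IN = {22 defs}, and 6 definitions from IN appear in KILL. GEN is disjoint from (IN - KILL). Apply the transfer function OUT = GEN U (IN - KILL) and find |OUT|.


IN - KILL: 22 - 6 = 16 surviving definitions
OUT = GEN + surviving = 7 + 16 = 23

23


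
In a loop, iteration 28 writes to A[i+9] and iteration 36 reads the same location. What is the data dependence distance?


Distance = read iteration - write iteration
= 36 - 28 = 8

8


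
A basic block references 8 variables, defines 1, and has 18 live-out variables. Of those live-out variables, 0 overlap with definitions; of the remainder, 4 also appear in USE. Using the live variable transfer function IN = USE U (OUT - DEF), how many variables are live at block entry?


OUT - DEF: 18 - 0 = 18
|IN| = |USE| + |OUT - DEF| - |USE ∩ (OUT - DEF)| = 8 + 18 - 4 = 22

22


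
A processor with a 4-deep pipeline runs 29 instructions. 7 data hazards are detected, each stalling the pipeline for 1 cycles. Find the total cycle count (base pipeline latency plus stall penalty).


Base cycles = 4 + 29 - 1 = 32
Total stalls = 7 * 1 = 7
Total = 32 + 7 = 39

39


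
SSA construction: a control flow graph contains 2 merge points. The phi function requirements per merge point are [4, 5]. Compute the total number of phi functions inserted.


Total phi functions = sum of phi functions at each join node
= 4 + 5 = 9

9


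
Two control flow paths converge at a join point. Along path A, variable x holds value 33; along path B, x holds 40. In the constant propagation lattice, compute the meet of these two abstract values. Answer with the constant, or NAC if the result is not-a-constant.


Meet operation: if both paths give the same constant, result is that constant; if they differ, result is NAC (not-a-constant).
Path A: 33, Path B: 40 -> differ
Result: not-a-constant -> NAC

NAC


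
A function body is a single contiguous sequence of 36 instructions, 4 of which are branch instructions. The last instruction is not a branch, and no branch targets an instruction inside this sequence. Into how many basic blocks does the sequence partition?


With no in-sequence branch targets, the leaders are the first instruction plus the instruction after each branch.
Number of basic blocks = branches + 1
= 4 + 1 = 5

5


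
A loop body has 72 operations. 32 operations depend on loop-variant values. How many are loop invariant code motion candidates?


Invariant candidates = total - loop-dependent
= 72 - 32 = 40

40


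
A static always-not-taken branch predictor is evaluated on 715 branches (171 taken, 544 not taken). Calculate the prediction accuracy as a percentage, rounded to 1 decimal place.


Predictor: always-not-taken
Correct predictions = 544
Accuracy = 544 / 715 * 100 = 76.1%

76.1


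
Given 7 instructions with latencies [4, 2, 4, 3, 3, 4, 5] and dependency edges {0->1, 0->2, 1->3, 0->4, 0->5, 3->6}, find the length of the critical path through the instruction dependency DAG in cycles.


Compute longest path through dependency graph: dist(Ik) = max over predecessors of dist + latency(Ik).
dist(I0) = latency 4 = 4
dist(I1) = dist(I0) + 2 = 4 + 2 = 6
dist(I2) = dist(I0) + 4 = 4 + 4 = 8
dist(I3) = dist(I1) + 3 = 6 + 3 = 9
dist(I4) = dist(I0) + 3 = 4 + 3 = 7
dist(I5) = dist(I0) + 4 = 4 + 4 = 8
dist(I6) = dist(I3) + 5 = 9 + 5 = 14
Critical path = max dist = 14

14


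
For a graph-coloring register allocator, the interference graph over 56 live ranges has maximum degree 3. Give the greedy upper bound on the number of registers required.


Greedy coloring never needs more than (max_degree + 1) colors: when coloring a vertex, at most max_degree neighbors are already colored.
Upper bound = 3 + 1 = 4

4


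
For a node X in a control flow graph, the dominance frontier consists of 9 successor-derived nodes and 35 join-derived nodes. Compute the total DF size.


DF(X) = direct successor contributions + join point contributions
= 9 + 35 = 44

44


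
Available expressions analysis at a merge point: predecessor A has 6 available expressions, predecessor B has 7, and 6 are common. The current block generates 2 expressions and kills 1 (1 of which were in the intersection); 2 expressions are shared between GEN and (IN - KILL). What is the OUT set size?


IN = intersection of predecessors = 6
IN - KILL = 6 - 1 = 5
|OUT| = |GEN| + |IN - KILL| - |GEN ∩ (IN - KILL)| = 2 + 5 - 2 = 5

5


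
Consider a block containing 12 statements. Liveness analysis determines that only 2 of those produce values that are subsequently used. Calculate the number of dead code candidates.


Dead code = total statements - live definitions
= 12 - 2 = 10

10


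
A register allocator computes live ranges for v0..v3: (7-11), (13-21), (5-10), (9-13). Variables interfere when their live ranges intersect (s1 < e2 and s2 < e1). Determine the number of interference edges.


Check all pairs for overlapping intervals.
Two intervals (s1,e1) and (s2,e2) overlap if s1 < e2 and s2 < e1.
v0 (7-11) vs v1..v3: overlaps v2, v3 -> 2
v1 (13-21) vs v2..v3: overlaps none -> 0
v2 (5-10) vs v3: overlaps v3 -> 1
Total overlapping pairs = 2 + 0 + 1 = 3

3


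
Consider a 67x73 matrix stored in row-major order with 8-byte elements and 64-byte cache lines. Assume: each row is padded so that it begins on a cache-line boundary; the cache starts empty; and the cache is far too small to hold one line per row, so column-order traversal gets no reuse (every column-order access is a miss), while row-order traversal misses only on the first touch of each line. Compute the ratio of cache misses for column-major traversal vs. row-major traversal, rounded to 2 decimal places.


Each row occupies 73 * 8 = 584 bytes and starts on a line boundary, so it spans ceil(584 / 64) = 10 cache lines.
Row-major traversal misses (one per line touched): 67 * ceil(73 * 8 / 64) = 670
Column-major traversal misses (no reuse, every access misses): 67 * 73 = 4891
Ratio = 4891 / 670 = 7.3

7.3


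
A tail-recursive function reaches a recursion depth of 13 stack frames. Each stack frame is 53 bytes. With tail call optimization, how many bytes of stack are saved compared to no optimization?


Without TCO: 13 * 53 = 689 bytes
With TCO: reuse 1 frame = 53 bytes
Savings = 689 - 53 = 636

636


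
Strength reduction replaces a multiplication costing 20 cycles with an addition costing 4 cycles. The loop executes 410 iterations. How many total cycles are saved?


Per-iteration saving = 20 - 4 = 16
Total saved = 410 * 16 = 6560

6560


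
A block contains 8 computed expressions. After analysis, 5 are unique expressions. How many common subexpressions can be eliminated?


CSE count = total expressions - unique expressions
= 8 - 5 = 3

3


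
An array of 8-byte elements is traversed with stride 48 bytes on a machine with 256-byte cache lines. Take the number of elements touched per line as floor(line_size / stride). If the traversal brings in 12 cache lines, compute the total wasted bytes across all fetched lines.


Elements per line = floor(256 / 48) = 5
Bytes used per line = 5 * 8 = 40
Wasted per line = 256 - 40 = 216
Total wasted = 216 * 12 = 2592

2592


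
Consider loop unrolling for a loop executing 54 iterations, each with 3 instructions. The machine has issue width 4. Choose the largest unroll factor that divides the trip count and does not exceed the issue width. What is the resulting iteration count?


Largest divisor of 54 <= 4 is 3
New iterations = 54 / 3 = 18

18


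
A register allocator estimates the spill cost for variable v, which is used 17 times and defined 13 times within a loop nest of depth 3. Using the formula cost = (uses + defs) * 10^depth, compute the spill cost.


uses + defs = 17 + 13 = 30
10^3 = 1000
Spill cost = 30 * 1000 = 30000

30000


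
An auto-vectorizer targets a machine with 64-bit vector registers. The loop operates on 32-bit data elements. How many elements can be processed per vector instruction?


Width = SIMD bits / data type bits
= 64 / 32 = 2

2


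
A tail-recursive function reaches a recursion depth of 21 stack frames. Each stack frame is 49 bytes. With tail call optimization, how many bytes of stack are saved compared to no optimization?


Without TCO: 21 * 49 = 1029 bytes
With TCO: reuse 1 frame = 49 bytes
Savings = 1029 - 49 = 980

980


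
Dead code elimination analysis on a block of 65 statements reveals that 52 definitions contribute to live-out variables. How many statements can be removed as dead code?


Dead code = total statements - live definitions
= 65 - 52 = 13

13


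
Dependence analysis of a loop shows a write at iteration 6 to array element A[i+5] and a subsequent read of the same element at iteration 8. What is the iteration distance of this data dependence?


Distance = read iteration - write iteration
= 8 - 6 = 2

2


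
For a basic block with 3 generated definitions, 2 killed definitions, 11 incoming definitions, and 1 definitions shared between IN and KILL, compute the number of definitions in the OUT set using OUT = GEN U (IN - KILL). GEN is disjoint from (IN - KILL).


IN - KILL: 11 - 1 = 10 surviving definitions
OUT = GEN + surviving = 3 + 10 = 13

13


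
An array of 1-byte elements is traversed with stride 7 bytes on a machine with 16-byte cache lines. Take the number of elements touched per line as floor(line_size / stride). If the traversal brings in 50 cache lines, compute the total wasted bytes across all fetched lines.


Elements per line = floor(16 / 7) = 2
Bytes used per line = 2 * 1 = 2
Wasted per line = 16 - 2 = 14
Total wasted = 14 * 50 = 700

700


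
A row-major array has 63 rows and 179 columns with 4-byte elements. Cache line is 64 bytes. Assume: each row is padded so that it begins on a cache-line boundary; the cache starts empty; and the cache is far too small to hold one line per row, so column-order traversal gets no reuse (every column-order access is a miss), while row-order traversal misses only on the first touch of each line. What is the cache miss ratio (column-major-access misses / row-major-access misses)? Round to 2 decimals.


Each row occupies 179 * 4 = 716 bytes and starts on a line boundary, so it spans ceil(716 / 64) = 12 cache lines.
Row-major traversal misses (one per line touched): 63 * ceil(179 * 4 / 64) = 756
Column-major traversal misses (no reuse, every access misses): 63 * 179 = 11277
Ratio = 11277 / 756 = 14.92

14.92


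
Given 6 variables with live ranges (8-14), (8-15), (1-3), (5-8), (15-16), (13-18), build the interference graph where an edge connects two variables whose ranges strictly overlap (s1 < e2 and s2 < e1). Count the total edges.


Check all pairs for overlapping intervals.
Two intervals (s1,e1) and (s2,e2) overlap if s1 < e2 and s2 < e1.
v0 (8-14) vs v1..v5: overlaps v1, v5 -> 2
v1 (8-15) vs v2..v5: overlaps v5 -> 1
v2 (1-3) vs v3..v5: overlaps none -> 0
v3 (5-8) vs v4..v5: overlaps none -> 0
v4 (15-16) vs v5: overlaps v5 -> 1
Total overlapping pairs = 2 + 1 + 0 + 0 + 1 = 4

4


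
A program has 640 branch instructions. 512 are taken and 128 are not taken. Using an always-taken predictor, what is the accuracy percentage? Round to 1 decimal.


Predictor: always-taken
Correct predictions = 512
Accuracy = 512 / 640 * 100 = 80.0%

80.0


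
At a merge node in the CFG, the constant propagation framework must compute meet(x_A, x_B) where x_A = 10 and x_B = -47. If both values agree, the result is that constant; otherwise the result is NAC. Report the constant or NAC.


Meet operation: if both paths give the same constant, result is that constant; if they differ, result is NAC (not-a-constant).
Path A: 10, Path B: -47 -> differ
Result: not-a-constant -> NAC

NAC


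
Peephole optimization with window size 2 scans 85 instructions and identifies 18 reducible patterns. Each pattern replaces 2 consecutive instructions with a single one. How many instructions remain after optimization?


Each match removes 1 instructions.
Total removed = 18 * 1 = 18
Remaining = 85 - 18 = 67

67


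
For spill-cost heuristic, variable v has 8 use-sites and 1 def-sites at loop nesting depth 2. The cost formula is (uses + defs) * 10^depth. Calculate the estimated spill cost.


uses + defs = 8 + 1 = 9
10^2 = 100
Spill cost = 9 * 100 = 900

900


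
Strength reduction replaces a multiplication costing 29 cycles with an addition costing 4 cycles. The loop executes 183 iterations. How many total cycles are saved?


Per-iteration saving = 29 - 4 = 25
Total saved = 183 * 25 = 4575

4575


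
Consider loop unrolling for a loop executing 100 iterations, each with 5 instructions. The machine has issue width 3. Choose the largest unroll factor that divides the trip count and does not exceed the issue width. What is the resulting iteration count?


Largest divisor of 100 <= 3 is 2
New iterations = 100 / 2 = 50

50


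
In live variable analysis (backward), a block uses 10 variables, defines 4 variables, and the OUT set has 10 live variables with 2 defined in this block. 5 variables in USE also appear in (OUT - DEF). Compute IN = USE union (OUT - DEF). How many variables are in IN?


OUT - DEF: 10 - 2 = 8
|IN| = |USE| + |OUT - DEF| - |USE ∩ (OUT - DEF)| = 10 + 8 - 5 = 13

13


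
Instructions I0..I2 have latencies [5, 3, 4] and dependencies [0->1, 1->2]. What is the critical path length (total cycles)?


Compute longest path through dependency graph: dist(Ik) = max over predecessors of dist + latency(Ik).
dist(I0) = latency 5 = 5
dist(I1) = dist(I0) + 3 = 5 + 3 = 8
dist(I2) = dist(I1) + 4 = 8 + 4 = 12
Critical path = max dist = 12

12


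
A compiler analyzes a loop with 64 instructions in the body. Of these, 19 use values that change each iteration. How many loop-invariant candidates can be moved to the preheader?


Invariant candidates = total - loop-dependent
= 64 - 19 = 45

45


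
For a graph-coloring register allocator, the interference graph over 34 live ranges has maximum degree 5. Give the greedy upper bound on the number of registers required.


Greedy coloring never needs more than (max_degree + 1) colors: when coloring a vertex, at most max_degree neighbors are already colored.
Upper bound = 5 + 1 = 6

6


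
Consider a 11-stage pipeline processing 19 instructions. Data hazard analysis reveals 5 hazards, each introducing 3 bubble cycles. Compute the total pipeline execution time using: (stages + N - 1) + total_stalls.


Base cycles = 11 + 19 - 1 = 29
Total stalls = 5 * 3 = 15
Total = 29 + 15 = 44

44


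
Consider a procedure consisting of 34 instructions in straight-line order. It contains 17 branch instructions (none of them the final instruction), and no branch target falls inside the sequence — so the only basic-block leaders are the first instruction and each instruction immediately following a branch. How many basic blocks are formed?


With no in-sequence branch targets, the leaders are the first instruction plus the instruction after each branch.
Number of basic blocks = branches + 1
= 17 + 1 = 18

18


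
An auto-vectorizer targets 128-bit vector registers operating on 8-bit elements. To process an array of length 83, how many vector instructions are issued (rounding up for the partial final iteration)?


Width = 128 / 8 = 16 elements per vector op
Iterations = ceil(83 / 16) = 6

6


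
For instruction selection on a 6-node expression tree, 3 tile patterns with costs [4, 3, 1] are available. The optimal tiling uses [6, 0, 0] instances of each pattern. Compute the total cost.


Total cost = sum(count_i * cost_i)
= 6*4 + 0*3 + 0*1
= 24

24


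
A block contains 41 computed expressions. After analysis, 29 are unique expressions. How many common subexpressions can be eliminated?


CSE count = total expressions - unique expressions
= 41 - 29 = 12

12


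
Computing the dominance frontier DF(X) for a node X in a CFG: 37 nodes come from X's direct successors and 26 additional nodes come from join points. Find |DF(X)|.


DF(X) = direct successor contributions + join point contributions
= 37 + 26 = 63

63


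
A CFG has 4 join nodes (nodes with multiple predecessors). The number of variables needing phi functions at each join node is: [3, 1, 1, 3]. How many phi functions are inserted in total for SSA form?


Total phi functions = sum of phi functions at each join node
= 3 + 1 + 1 + 3 = 8

8


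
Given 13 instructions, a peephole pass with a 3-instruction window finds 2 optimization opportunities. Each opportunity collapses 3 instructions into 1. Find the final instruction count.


Each match removes 2 instructions.
Total removed = 2 * 2 = 4
Remaining = 13 - 4 = 9

9


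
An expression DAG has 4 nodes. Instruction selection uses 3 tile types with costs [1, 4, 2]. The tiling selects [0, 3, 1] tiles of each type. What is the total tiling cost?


Total cost = sum(count_i * cost_i)
= 0*1 + 3*4 + 1*2
= 14

14


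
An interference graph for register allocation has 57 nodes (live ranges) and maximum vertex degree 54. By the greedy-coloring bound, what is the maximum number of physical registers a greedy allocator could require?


Greedy coloring never needs more than (max_degree + 1) colors: when coloring a vertex, at most max_degree neighbors are already colored.
Upper bound = 54 + 1 = 55

55


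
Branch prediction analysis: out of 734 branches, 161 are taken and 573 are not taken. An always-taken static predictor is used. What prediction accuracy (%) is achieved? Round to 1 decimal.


Predictor: always-taken
Correct predictions = 161
Accuracy = 161 / 734 * 100 = 21.9%

21.9


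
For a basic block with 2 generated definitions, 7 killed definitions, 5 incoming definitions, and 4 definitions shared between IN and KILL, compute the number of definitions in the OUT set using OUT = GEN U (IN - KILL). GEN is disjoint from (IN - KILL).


IN - KILL: 5 - 4 = 1 surviving definitions
OUT = GEN + surviving = 2 + 1 = 3

3


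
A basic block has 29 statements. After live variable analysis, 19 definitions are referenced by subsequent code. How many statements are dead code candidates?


Dead code = total statements - live definitions
= 29 - 19 = 10

10


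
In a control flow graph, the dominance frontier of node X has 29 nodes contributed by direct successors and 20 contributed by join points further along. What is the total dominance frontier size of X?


DF(X) = direct successor contributions + join point contributions
= 29 + 20 = 49

49


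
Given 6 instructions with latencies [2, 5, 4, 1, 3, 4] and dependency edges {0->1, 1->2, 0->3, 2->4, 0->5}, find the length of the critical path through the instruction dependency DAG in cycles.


Compute longest path through dependency graph: dist(Ik) = max over predecessors of dist + latency(Ik).
dist(I0) = latency 2 = 2
dist(I1) = dist(I0) + 5 = 2 + 5 = 7
dist(I2) = dist(I1) + 4 = 7 + 4 = 11
dist(I3) = dist(I0) + 1 = 2 + 1 = 3
dist(I4) = dist(I2) + 3 = 11 + 3 = 14
dist(I5) = dist(I0) + 4 = 2 + 4 = 6
Critical path = max dist = 14

14


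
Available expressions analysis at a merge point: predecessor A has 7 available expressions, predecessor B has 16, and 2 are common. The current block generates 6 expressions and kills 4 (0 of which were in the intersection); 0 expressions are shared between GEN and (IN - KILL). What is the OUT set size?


IN = intersection of predecessors = 2
IN - KILL = 2 - 0 = 2
|OUT| = |GEN| + |IN - KILL| - |GEN ∩ (IN - KILL)| = 6 + 2 - 0 = 8

8


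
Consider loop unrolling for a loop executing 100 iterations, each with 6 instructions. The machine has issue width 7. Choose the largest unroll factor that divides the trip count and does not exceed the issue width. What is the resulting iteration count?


Largest divisor of 100 <= 7 is 5
New iterations = 100 / 5 = 20

20


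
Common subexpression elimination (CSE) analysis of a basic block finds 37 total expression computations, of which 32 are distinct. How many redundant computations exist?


CSE count = total expressions - unique expressions
= 37 - 32 = 5

5


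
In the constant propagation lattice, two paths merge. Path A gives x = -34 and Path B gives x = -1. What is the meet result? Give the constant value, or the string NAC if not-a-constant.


Meet operation: if both paths give the same constant, result is that constant; if they differ, result is NAC (not-a-constant).
Path A: -34, Path B: -1 -> differ
Result: not-a-constant -> NAC

NAC


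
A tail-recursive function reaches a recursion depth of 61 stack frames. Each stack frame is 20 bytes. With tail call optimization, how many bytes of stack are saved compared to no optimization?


Without TCO: 61 * 20 = 1220 bytes
With TCO: reuse 1 frame = 20 bytes
Savings = 1220 - 20 = 1200

1200


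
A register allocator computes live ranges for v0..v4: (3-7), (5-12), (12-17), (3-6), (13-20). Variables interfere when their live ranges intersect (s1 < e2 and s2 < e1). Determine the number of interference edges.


Check all pairs for overlapping intervals.
Two intervals (s1,e1) and (s2,e2) overlap if s1 < e2 and s2 < e1.
v0 (3-7) vs v1..v4: overlaps v1, v3 -> 2
v1 (5-12) vs v2..v4: overlaps v3 -> 1
v2 (12-17) vs v3..v4: overlaps v4 -> 1
v3 (3-6) vs v4: overlaps none -> 0
Total overlapping pairs = 2 + 1 + 1 + 0 = 4

4


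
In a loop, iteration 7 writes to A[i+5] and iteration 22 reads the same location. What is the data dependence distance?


Distance = read iteration - write iteration
= 22 - 7 = 15

15


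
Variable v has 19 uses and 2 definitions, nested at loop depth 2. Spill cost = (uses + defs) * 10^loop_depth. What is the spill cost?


uses + defs = 19 + 2 = 21
10^2 = 100
Spill cost = 21 * 100 = 2100

2100


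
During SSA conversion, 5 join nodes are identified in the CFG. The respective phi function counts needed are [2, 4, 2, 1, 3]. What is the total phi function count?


Total phi functions = sum of phi functions at each join node
= 2 + 4 + 2 + 1 + 3 = 12

12


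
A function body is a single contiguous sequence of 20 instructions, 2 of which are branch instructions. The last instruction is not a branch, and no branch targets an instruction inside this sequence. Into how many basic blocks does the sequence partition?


With no in-sequence branch targets, the leaders are the first instruction plus the instruction after each branch.
Number of basic blocks = branches + 1
= 2 + 1 = 3

3


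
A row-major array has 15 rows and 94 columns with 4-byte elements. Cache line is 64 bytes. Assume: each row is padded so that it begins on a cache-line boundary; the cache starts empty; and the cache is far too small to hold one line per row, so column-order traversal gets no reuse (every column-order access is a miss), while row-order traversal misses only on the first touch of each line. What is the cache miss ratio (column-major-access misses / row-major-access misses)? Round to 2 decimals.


Each row occupies 94 * 4 = 376 bytes and starts on a line boundary, so it spans ceil(376 / 64) = 6 cache lines.
Row-major traversal misses (one per line touched): 15 * ceil(94 * 4 / 64) = 90
Column-major traversal misses (no reuse, every access misses): 15 * 94 = 1410
Ratio = 1410 / 90 = 15.67

15.67


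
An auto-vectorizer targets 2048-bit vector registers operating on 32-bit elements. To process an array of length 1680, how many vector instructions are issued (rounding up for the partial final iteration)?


Width = 2048 / 32 = 64 elements per vector op
Iterations = ceil(1680 / 64) = 27

27


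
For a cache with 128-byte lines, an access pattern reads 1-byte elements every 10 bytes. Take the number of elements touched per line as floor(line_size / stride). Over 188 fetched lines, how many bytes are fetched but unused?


Elements per line = floor(128 / 10) = 12
Bytes used per line = 12 * 1 = 12
Wasted per line = 128 - 12 = 116
Total wasted = 116 * 188 = 21808

21808


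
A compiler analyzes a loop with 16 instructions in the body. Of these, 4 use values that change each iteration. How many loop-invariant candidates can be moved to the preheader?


Invariant candidates = total - loop-dependent
= 16 - 4 = 12

12


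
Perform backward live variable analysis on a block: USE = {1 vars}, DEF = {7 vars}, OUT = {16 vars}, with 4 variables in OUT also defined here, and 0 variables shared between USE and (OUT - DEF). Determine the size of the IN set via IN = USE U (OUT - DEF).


OUT - DEF: 16 - 4 = 12
|IN| = |USE| + |OUT - DEF| - |USE ∩ (OUT - DEF)| = 1 + 12 - 0 = 13

13


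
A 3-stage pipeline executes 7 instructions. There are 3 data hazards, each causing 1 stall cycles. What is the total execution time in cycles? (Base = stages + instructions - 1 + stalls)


Base cycles = 3 + 7 - 1 = 9
Total stalls = 3 * 1 = 3
Total = 9 + 3 = 12

12


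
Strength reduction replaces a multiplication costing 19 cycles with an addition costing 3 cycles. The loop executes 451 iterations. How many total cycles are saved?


Per-iteration saving = 19 - 3 = 16
Total saved = 451 * 16 = 7216

7216


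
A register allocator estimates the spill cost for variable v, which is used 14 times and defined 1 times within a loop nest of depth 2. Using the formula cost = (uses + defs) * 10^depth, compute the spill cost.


uses + defs = 14 + 1 = 15
10^2 = 100
Spill cost = 15 * 100 = 1500

1500
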